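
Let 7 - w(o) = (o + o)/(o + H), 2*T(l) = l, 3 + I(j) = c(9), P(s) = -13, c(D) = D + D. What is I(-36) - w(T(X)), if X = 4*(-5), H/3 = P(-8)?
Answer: 412/49 ≈ 8.4082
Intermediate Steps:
c(D) = 2*D
I(j) = 15 (I(j) = -3 + 2*9 = -3 + 18 = 15)
H = -39 (H = 3*(-13) = -39)
X = -20
T(l) = l/2
w(o) = 7 - 2*o/(-39 + o) (w(o) = 7 - (o + o)/(o - 39) = 7 - 2*o/(-39 + o))
I(-36) - w(T(X)) = 15 - (-273 + 5*((½)*(-20)))/(-39 + (½)*(-20)) = 15 - (-273 + 5*(-10))/(-39 - 10) = 15 - (-273 - 50)/(-49) = 15 - (-1)*(-323)/49 = 15 - 1*323/49 = 15 - 323/49 = 412/49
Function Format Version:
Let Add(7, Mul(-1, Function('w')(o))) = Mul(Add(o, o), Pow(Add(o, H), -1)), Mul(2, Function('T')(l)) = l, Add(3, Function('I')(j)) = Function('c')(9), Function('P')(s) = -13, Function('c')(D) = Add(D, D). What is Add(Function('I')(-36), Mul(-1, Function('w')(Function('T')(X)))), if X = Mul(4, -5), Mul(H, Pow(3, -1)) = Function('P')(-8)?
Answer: Rational(412, 49) ≈ 8.4082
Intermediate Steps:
Function('c')(D) = Mul(2, D)
Function('I')(j) = 15 (Function('I')(j) = Add(-3, Mul(2, 9)) = Add(-3, 18) = 15)
H = -39 (H = Mul(3, -13) = -39)
X = -20
Function('T')(l) = Mul(Rational(1, 2), l)
Function('w')(o) = Add(7, Mul(-2, o, Pow(Add(-39, o), -1))) (Function('w')(o) = Add(7, Mul(-1, Mul(Add(o, o), Pow(Add(o, -39), -1)))) = Add(7, Mul(-1, Mul(Mul(2, o), Pow(Add(-39, o), -1)))) = Add(7, Mul(-1, Mul(2, o, Pow(Add(-39, o), -1)))) = Add(7, Mul(-2, o, Pow(Add(-39, o), -1))))
Add(Function('I')(-36), Mul(-1, Function('w')(Function('T')(X)))) = Add(15, Mul(-1, Mul(Pow(Add(-39, Mul(Rational(1, 2), -20)), -1), Add(-273, Mul(5, Mul(Rational(1, 2), -20)))))) = Add(15, Mul(-1, Mul(Pow(Add(-39, -10), -1), Add(-273, Mul(5, -10))))) = Add(15, Mul(-1, Mul(Pow(-49, -1), Add(-273, -50)))) = Add(15, Mul(-1, Mul(Rational(-1, 49), -323))) = Add(15, Mul(-1, Rational(323, 49))) = Add(15, Rational(-323, 49)) = Rational(412, 49)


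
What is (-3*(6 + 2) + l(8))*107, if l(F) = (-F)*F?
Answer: -9416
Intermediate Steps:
l(F) = -F**2
(-3*(6 + 2) + l(8))*107 = (-3*(6 + 2) - 1*8**2)*107 = (-3*8 - 1*64)*107 = (-24 - 64)*107 = -88*107 = -9416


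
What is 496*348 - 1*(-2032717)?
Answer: 2205325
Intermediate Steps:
496*348 - 1*(-2032717) = 172608 + 2032717 = 2205325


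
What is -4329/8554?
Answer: -333/658 ≈ -0.50608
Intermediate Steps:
-4329/8554 = -1*333/658 = -333/658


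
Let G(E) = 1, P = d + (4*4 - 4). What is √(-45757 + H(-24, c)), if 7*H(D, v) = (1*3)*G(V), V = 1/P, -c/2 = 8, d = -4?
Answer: 2*I*√560518/7 ≈ 213.91*I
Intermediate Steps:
P = 8 (P = -4 + (4*4 - 4) = -4 + (16 - 4) = -4 + 12 = 8)
c = -16 (c = -2*8 = -16)
V = ⅛ (V = 1/8 = ⅛ ≈ 0.12500)
H(D, v) = 3/7 (H(D, v) = ((1*3)*1)/7 = (3*1)/7 = (⅐)*3 = 3/7)
√(-45757 + H(-24, c)) = √(-45757 + 3/7) = √(-320296/7) = 2*I*√560518/7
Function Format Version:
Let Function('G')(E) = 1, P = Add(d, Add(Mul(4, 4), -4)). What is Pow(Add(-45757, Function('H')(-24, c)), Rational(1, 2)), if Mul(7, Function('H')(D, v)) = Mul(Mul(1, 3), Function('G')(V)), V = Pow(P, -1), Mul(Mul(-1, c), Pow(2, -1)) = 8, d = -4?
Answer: Mul(Rational(2, 7), I, Pow(560518, Rational(1, 2))) ≈ Mul(213.91, I)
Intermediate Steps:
P = 8 (P = Add(-4, Add(Mul(4, 4), -4)) = Add(-4, Add(16, -4)) = Add(-4, 12) = 8)
c = -16 (c = Mul(-2, 8) = -16)
V = Rational(1, 8) (V = Pow(8, -1) = Rational(1, 8) ≈ 0.12500)
Function('H')(D, v) = Rational(3, 7) (Function('H')(D, v) = Mul(Rational(1, 7), Mul(Mul(1, 3), 1)) = Mul(Rational(1, 7), Mul(3, 1)) = Mul(Rational(1, 7), 3) = Rational(3, 7))
Pow(Add(-45757, Function('H')(-24, c)), Rational(1, 2)) = Pow(Add(-45757, Rational(3, 7)), Rational(1, 2)) = Pow(Rational(-320296, 7), Rational(1, 2)) = Mul(Rational(2, 7), I, Pow(560518, Rational(1, 2)))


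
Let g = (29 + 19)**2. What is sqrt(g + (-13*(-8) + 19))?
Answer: sqrt(2427) ≈ 49.265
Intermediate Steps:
g = 2304 (g = 48**2 = 2304)
sqrt(g + (-13*(-8) + 19)) = sqrt(2304 + (-13*(-8) + 19)) = sqrt(2304 + (104 + 19)) = sqrt(2304 + 123) = sqrt(2427)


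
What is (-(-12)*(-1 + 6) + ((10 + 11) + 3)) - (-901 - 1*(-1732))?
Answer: -747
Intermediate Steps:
(-(-12)*(-1 + 6) + ((10 + 11) + 3)) - (-901 - 1*(-1732)) = (-(-12)*5 + (21 + 3)) - (-901 + 1732) = (-6*(-10) + 24) - 1*831 = (60 + 24) - 831 = 84 - 831 = -747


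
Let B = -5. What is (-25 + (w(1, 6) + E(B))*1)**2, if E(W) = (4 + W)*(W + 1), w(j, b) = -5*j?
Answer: 676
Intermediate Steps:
E(W) = (1 + W)*(4 + W) (E(W) = (4 + W)*(1 + W) = (1 + W)*(4 + W))
(-25 + (w(1, 6) + E(B))*1)**2 = (-25 + (-5*1 + (4 + (-5)**2 + 5*(-5)))*1)**2 = (-25 + (-5 + (4 + 25 - 25))*1)**2 = (-25 + (-5 + 4)*1)**2 = (-25 - 1*1)**2 = (-25 - 1)**2 = (-26)**2 = 676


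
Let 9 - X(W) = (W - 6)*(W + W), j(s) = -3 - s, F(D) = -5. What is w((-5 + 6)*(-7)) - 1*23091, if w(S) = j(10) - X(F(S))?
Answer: -23003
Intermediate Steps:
X(W) = 9 - 2*W*(-6 + W) (X(W) = 9 - (W - 6)*(W + W) = 9 - (-6 + W)*2*W = 9 - 2*W*(-6 + W))
w(S) = 88 (w(S) = (-3 - 1*10) - (9 - 2*(-5)² + 12*(-5)) = (-3 - 10) - (9 - 2*25 - 60) = -13 - (9 - 50 - 60) = -13 - 1*(-101) = -13 + 101 = 88)
w((-5 + 6)*(-7)) - 1*23091 = 88 - 1*23091 = 88 - 23091 = -23003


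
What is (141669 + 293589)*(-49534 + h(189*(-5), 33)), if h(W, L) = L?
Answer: -21545706258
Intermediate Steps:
(141669 + 293589)*(-49534 + h(189*(-5), 33)) = (141669 + 293589)*(-49534 + 33) = 435258*(-49501) = -21545706258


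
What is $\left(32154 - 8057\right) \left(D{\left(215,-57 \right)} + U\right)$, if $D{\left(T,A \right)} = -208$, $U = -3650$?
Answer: $-92966226$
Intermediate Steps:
$\left(32154 - 8057\right) \left(D{\left(215,-57 \right)} + U\right) = \left(32154 - 8057\right) \left(-208 - 3650\right) = 24097 \left(-3858\right) = -92966226$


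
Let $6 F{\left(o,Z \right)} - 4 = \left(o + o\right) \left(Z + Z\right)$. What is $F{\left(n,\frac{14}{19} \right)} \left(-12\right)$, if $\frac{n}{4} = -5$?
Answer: $\frac{2088}{19} \approx 109.89$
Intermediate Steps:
$n = -20$ ($n = 4 \left(-5\right) = -20$)
$F{\left(o,Z \right)} = \frac{2}{3} + \frac{2 Z o}{3}$ ($F{\left(o,Z \right)} = \frac{2}{3} + \frac{\left(o + o\right) \left(Z + Z\right)}{6} = \frac{2}{3} + \frac{2 o 2 Z}{6} = \frac{2}{3} + \frac{4 Z o}{6} = \frac{2}{3} + \frac{2 Z o}{3}$)
$F{\left(n,\frac{14}{19} \right)} \left(-12\right) = \left(\frac{2}{3} + \frac{2}{3} \cdot \frac{14}{19} \left(-20\right)\right) \left(-12\right) = \left(\frac{2}{3} - \frac{560}{57}\right) \left(-12\right) = \left(- \frac{174}{19}\right) \left(-12\right) = \frac{2088}{19}$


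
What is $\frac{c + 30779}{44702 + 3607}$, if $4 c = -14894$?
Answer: $\frac{18037}{32206} \approx 0.56005$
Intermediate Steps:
$c = - \frac{7447}{2}$ ($c = \frac{1}{4} \left(-14894\right) = - \frac{7447}{2} \approx -3723.5$)
$\frac{c + 30779}{44702 + 3607} = \frac{- \frac{7447}{2} + 30779}{44702 + 3607} = \frac{54111}{2 \cdot 48309} = \frac{54111}{2} \cdot \frac{1}{48309} = \frac{18037}{32206}$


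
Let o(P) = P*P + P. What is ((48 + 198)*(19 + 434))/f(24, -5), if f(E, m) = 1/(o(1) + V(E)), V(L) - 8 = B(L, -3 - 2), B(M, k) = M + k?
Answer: 3231702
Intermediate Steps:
V(L) = 3 + L (V(L) = 8 + (L + (-3 - 2)) = 8 + (L - 5) = 8 + (-5 + L) = 3 + L)
o(P) = P + P² (o(P) = P² + P = P + P²)
f(E, m) = 1/(5 + E) (f(E, m) = 1/(1*(1 + 1) + (3 + E)) = 1/(1*2 + (3 + E)) = 1/(2 + (3 + E)) = 1/(5 + E))
((48 + 198)*(19 + 434))/f(24, -5) = ((48 + 198)*(19 + 434))/(1/(5 + 24)) = (246*453)/(1/29) = 111438/(1/29) = 111438*29 = 3231702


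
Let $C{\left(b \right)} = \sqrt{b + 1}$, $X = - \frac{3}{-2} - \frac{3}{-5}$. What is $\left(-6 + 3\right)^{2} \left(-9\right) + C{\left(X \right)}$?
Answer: $-81 + \frac{\sqrt{310}}{10} \approx -79.239$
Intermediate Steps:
$X = \frac{21}{10}$ ($X = \left(-3\right) \left(- \frac{1}{2}\right) - - \frac{3}{5} = \frac{3}{2} + \frac{3}{5} = \frac{21}{10} \approx 2.1$)
$C{\left(b \right)} = \sqrt{1 + b}$
$\left(-6 + 3\right)^{2} \left(-9\right) + C{\left(X \right)} = \left(-6 + 3\right)^{2} \left(-9\right) + \sqrt{1 + \frac{21}{10}} = \left(-3\right)^{2} \left(-9\right) + \sqrt{\frac{31}{10}} = 9 \left(-9\right) + \frac{\sqrt{310}}{10} = -81 + \frac{\sqrt{310}}{10}$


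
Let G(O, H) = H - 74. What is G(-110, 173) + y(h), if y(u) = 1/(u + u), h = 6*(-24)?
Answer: 28511/288 ≈ 98.997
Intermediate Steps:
G(O, H) = -74 + H
h = -144
y(u) = 1/(2*u)
G(-110, 173) + y(h) = (-74 + 173) + (½)/(-144) = 99 + (½)*(-1/144) = 99 - 1/288 = 28511/288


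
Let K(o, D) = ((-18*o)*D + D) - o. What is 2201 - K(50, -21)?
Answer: -16628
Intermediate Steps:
K(o, D) = D - o - 18*D*o (K(o, D) = (-18*D*o + D) - o = (D - 18*D*o) - o = D - o - 18*D*o)
2201 - K(50, -21) = 2201 - (-21 - 1*50 - 18*(-21)*50) = 2201 - (-21 - 50 + 18900) = 2201 - 1*18829 = 2201 - 18829 = -16628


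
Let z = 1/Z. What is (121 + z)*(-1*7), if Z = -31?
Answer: -26250/31 ≈ -846.77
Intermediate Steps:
z = -1/31 (z = 1/(-31) = -1/31 ≈ -0.032258)
(121 + z)*(-1*7) = (121 - 1/31)*(-1*7) = (3750/31)*(-7) = -26250/31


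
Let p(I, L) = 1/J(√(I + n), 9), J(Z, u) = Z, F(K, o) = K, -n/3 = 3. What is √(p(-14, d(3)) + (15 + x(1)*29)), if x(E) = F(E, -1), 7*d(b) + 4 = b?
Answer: √(23276 - 23*I*√23)/23 ≈ 6.6333 - 0.015717*I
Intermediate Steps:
n = -9 (n = -3*3 = -9)
d(b) = -4/7 + b/7
x(E) = E
p(I, L) = (-9 + I)^(-½) (p(I, L) = 1/(√(I - 9)) = 1/(√(-9 + I)) = (-9 + I)^(-½))
√(p(-14, d(3)) + (15 + x(1)*29)) = √((-9 - 14)^(-½) + (15 + 1*29)) = √((-23)^(-½) + (15 + 29)) = √(-I*√23/23 + 44) = √(44 - I*√23/23)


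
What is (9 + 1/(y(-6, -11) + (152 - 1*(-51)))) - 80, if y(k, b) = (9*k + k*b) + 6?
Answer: -15690/221 ≈ -70.995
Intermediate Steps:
y(k, b) = 6 + 9*k + b*k (y(k, b) = (9*k + b*k) + 6 = 6 + 9*k + b*k)
(9 + 1/(y(-6, -11) + (152 - 1*(-51)))) - 80 = (9 + 1/((6 + 9*(-6) - 11*(-6)) + (152 - 1*(-51)))) - 80 = (9 + 1/((6 - 54 + 66) + (152 + 51))) - 80 = (9 + 1/(18 + 203)) - 80 = (9 + 1/221) - 80 = 1990/221 - 80 = -15690/221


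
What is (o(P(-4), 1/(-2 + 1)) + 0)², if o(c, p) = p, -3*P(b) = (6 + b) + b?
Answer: 1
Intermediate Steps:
P(b) = -2 - 2*b/3 (P(b) = -((6 + b) + b)/3 = -(6 + 2*b)/3 = -2 - 2*b/3)
(o(P(-4), 1/(-2 + 1)) + 0)² = (1/(-2 + 1) + 0)² = (1/(-1) + 0)² = (-1 + 0)² = (-1)² = 1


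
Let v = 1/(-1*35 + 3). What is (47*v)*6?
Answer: -141/16 ≈ -8.8125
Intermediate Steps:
v = -1/32 (v = 1/(-35 + 3) = 1/(-32) = -1/32 ≈ -0.031250)
(47*v)*6 = (47*(-1/32))*6 = -47/32*6 = -141/16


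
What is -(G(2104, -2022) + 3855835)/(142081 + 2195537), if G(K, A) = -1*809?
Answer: -1927513/1168809 ≈ -1.6491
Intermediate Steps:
G(K, A) = -809
-(G(2104, -2022) + 3855835)/(142081 + 2195537) = -(-809 + 3855835)/(142081 + 2195537) = -3855026/2337618 = -1*1927513/1168809 = -1927513/1168809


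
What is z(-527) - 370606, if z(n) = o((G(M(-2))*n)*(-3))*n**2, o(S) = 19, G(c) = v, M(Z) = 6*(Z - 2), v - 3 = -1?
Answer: 4906245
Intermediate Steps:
v = 2 (v = 3 - 1 = 2)
M(Z) = -12 + 6*Z (M(Z) = 6*(-2 + Z) = -12 + 6*Z)
G(c) = 2
z(n) = 19*n**2
z(-527) - 370606 = 19*(-527)**2 - 370606 = 19*277729 - 370606 = 5276851 - 370606 = 4906245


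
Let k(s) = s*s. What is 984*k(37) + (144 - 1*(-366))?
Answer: 1347606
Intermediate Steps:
k(s) = s²
984*k(37) + (144 - 1*(-366)) = 984*37² + (144 - 1*(-366)) = 984*1369 + (144 + 366) = 1347096 + 510 = 1347606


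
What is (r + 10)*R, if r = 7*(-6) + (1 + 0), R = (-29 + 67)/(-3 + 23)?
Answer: -589/10 ≈ -58.900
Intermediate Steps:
R = 19/10 (R = 38/20 = 38*(1/20) = 19/10 ≈ 1.9000)
r = -41 (r = -42 + 1 = -41)
(r + 10)*R = (-41 + 10)*(19/10) = -31*19/10 = -589/10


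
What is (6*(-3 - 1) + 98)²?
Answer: 5476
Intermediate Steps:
(6*(-3 - 1) + 98)² = (6*(-4) + 98)² = (-24 + 98)² = 74² = 5476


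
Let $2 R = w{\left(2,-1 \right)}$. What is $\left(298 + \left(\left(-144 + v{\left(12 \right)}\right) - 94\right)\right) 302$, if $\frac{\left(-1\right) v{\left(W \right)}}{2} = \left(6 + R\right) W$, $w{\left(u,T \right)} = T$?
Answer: $-21744$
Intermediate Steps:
$R = - \frac{1}{2}$ ($R = \frac{1}{2} \left(-1\right) = - \frac{1}{2} \approx -0.5$)
$v{\left(W \right)} = - 11 W$ ($v{\left(W \right)} = - 2 \left(6 - \frac{1}{2}\right) W = - 2 \frac{11 W}{2} = - 11 W$)
$\left(298 + \left(\left(-144 + v{\left(12 \right)}\right) - 94\right)\right) 302 = \left(298 - 370\right) 302 = \left(-72\right) 302 = -21744$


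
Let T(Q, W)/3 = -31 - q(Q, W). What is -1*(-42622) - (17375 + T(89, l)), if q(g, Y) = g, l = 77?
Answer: 25607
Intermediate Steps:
T(Q, W) = -93 - 3*Q (T(Q, W) = 3*(-31 - Q) = -93 - 3*Q)
-1*(-42622) - (17375 + T(89, l)) = -1*(-42622) - (17375 + (-93 - 3*89)) = 42622 - (17375 + (-93 - 267)) = 42622 - (17375 - 360) = 42622 - 1*17015 = 42622 - 17015 = 25607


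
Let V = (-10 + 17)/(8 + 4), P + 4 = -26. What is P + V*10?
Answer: -145/6 ≈ -24.167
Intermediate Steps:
P = -30 (P = -4 - 26 = -30)
V = 7/12 ≈ 0.58333
P + V*10 = -30 + (7/12)*10 = -30 + 35/6 = -145/6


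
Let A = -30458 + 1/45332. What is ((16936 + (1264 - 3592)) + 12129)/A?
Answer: -1212041684/1380722055 ≈ -0.87783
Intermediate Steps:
A = -1380722055/45332 (A = -30458 + 1/45332 = -1380722055/45332 ≈ -30458.)
((16936 + (1264 - 3592)) + 12129)/A = ((16936 + (1264 - 3592)) + 12129)/(-1380722055/45332) = ((16936 - 2328) + 12129)*(-45332/1380722055) = (14608 + 12129)*(-45332/1380722055) = 26737*(-45332/1380722055) = -1212041684/1380722055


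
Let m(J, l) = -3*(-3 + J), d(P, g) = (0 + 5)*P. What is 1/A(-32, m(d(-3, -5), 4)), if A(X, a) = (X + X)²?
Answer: 1/4096 ≈ 0.00024414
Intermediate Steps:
d(P, g) = 5*P
m(J, l) = 9 - 3*J
A(X, a) = 4*X² (A(X, a) = (2*X)² = 4*X²)
1/A(-32, m(d(-3, -5), 4)) = 1/(4*(-32)²) = 1/(4*1024) = 1/4096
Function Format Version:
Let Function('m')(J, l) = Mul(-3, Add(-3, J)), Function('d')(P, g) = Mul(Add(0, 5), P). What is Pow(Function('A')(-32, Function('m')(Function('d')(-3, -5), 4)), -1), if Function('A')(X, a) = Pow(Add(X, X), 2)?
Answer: Rational(1, 4096) ≈ 0.00024414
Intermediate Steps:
Function('d')(P, g) = Mul(5, P)
Function('m')(J, l) = Add(9, Mul(-3, J))
Function('A')(X, a) = Mul(4, Pow(X, 2)) (Function('A')(X, a) = Pow(Mul(2, X), 2) = Mul(4, Pow(X, 2)))
Pow(Function('A')(-32, Function('m')(Function('d')(-3, -5), 4)), -1) = Pow(Mul(4, Pow(-32, 2)), -1) = Pow(Mul(4, 1024), -1) = Pow(4096, -1) = Rational(1, 4096)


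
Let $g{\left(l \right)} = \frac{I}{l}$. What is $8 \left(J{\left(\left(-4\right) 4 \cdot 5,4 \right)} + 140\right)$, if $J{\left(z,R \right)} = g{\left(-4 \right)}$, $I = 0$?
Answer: $1120$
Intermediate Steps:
$g{\left(l \right)} = 0$ ($g{\left(l \right)} = \frac{0}{l} = 0$)
$J{\left(z,R \right)} = 0$
$8 \left(J{\left(\left(-4\right) 4 \cdot 5,4 \right)} + 140\right) = 8 \left(0 + 140\right) = 8 \cdot 140 = 1120$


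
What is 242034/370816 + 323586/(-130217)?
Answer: -44236962399/24143273536 ≈ -1.8323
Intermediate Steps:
242034/370816 + 323586/(-130217) = 242034*(1/370816) + 323586*(-1/130217) = 121017/185408 - 323586/130217 = -44236962399/24143273536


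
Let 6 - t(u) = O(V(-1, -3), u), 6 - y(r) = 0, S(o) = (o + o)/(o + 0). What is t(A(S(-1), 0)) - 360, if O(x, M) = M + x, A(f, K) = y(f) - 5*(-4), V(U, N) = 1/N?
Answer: -1139/3 ≈ -379.67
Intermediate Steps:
S(o) = 2 (S(o) = (2*o)/o = 2)
V(U, N) = 1/N
y(r) = 6 (y(r) = 6 - 1*0 = 6 + 0 = 6)
A(f, K) = 26 (A(f, K) = 6 - 5*(-4) = 6 + 20 = 26)
t(u) = 19/3 - u (t(u) = 6 - (u + 1/(-3)) = 6 - (u - ⅓) = 6 - (-⅓ + u) = 6 + (⅓ - u) = 19/3 - u)
t(A(S(-1), 0)) - 360 = (19/3 - 1*26) - 360 = (19/3 - 26) - 360 = -59/3 - 360 = -1139/3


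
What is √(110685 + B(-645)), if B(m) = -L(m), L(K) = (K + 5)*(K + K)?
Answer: 3*I*√79435 ≈ 845.53*I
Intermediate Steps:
L(K) = 2*K*(5 + K) (L(K) = (5 + K)*(2*K) = 2*K*(5 + K))
B(m) = -2*m*(5 + m)
√(110685 + B(-645)) = √(110685 - 2*(-645)*(5 - 645)) = √(110685 - 2*(-645)*(-640)) = √(110685 - 825600) = √(-714915) = 3*I*√79435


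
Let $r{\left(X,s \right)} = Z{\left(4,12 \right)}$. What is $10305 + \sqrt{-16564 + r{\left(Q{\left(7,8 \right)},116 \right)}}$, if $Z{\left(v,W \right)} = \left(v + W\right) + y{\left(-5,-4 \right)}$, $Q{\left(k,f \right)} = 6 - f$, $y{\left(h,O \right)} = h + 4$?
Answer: $10305 + i \sqrt{16549} \approx 10305.0 + 128.64 i$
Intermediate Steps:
$y{\left(h,O \right)} = 4 + h$
$Z{\left(v,W \right)} = -1 + W + v$ ($Z{\left(v,W \right)} = \left(v + W\right) + \left(4 - 5\right) = \left(W + v\right) - 1 = -1 + W + v$)
$r{\left(X,s \right)} = 15$ ($r{\left(X,s \right)} = -1 + 12 + 4 = 15$)
$10305 + \sqrt{-16564 + r{\left(Q{\left(7,8 \right)},116 \right)}} = 10305 + \sqrt{-16564 + 15} = 10305 + \sqrt{-16549} = 10305 + i \sqrt{16549}$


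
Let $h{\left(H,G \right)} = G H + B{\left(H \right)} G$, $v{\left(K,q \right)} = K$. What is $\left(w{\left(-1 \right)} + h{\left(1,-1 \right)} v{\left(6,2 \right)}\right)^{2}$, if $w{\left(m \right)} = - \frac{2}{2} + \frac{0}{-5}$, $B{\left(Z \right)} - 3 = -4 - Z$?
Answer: $25$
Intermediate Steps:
$B{\left(Z \right)} = -1 - Z$ ($B{\left(Z \right)} = 3 - \left(4 + Z\right) = -1 - Z$)
$w{\left(m \right)} = -1$ ($w{\left(m \right)} = \left(-2\right) \frac{1}{2} + 0 \left(- \frac{1}{5}\right) = -1 + 0 = -1$)
$h{\left(H,G \right)} = G H + G \left(-1 - H\right)$ ($h{\left(H,G \right)} = G H + \left(-1 - H\right) G = G H + G \left(-1 - H\right)$)
$\left(w{\left(-1 \right)} + h{\left(1,-1 \right)} v{\left(6,2 \right)}\right)^{2} = \left(-1 + \left(-1\right) \left(-1\right) 6\right)^{2} = \left(-1 + 1 \cdot 6\right)^{2} = \left(-1 + 6\right)^{2} = 5^{2} = 25$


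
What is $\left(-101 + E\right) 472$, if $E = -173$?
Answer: $-129328$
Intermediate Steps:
$\left(-101 + E\right) 472 = \left(-101 - 173\right) 472 = \left(-274\right) 472 = -129328$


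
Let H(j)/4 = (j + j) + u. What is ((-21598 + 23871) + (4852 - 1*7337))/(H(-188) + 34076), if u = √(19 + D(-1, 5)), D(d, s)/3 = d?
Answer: -53/8147 ≈ -0.0065055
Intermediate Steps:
D(d, s) = 3*d
u = 4 (u = √(19 + 3*(-1)) = √(19 - 3) = √16 = 4)
H(j) = 16 + 8*j (H(j) = 4*((j + j) + 4) = 4*(2*j + 4) = 4*(4 + 2*j) = 16 + 8*j)
((-21598 + 23871) + (4852 - 1*7337))/(H(-188) + 34076) = ((-21598 + 23871) + (4852 - 1*7337))/((16 + 8*(-188)) + 34076) = (2273 + (4852 - 7337))/((16 - 1504) + 34076) = (2273 - 2485)/(-1488 + 34076) = -212/32588 = -212*1/32588 = -53/8147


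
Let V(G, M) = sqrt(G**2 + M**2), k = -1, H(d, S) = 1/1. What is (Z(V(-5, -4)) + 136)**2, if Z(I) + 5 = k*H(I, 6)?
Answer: 16900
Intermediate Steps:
H(d, S) = 1
Z(I) = -6 (Z(I) = -5 - 1*1 = -5 - 1 = -6)
(Z(V(-5, -4)) + 136)**2 = (-6 + 136)**2 = 130**2 = 16900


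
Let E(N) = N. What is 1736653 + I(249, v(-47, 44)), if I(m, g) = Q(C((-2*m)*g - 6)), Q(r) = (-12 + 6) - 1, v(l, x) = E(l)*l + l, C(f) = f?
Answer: 1736646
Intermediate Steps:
v(l, x) = l + l**2 (v(l, x) = l*l + l = l**2 + l = l + l**2)
Q(r) = -7 (Q(r) = -6 - 1 = -7)
I(m, g) = -7
1736653 + I(249, v(-47, 44)) = 1736653 - 7 = 1736646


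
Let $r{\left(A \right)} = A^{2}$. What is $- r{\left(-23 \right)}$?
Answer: $-529$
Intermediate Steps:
$- r{\left(-23 \right)} = - \left(-23\right)^{2} = \left(-1\right) 529 = -529$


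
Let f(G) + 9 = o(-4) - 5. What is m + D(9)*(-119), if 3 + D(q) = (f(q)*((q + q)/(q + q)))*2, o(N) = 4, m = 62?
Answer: 2799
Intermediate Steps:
f(G) = -10 (f(G) = -9 + (4 - 5) = -9 - 1 = -10)
D(q) = -23 (D(q) = -3 - 10*(q + q)/(q + q)*2 = -3 - 10*2*q/(2*q)*2 = -3 - 10*2*q*1/(2*q)*2 = -3 - 10*1*2 = -3 - 10*2 = -3 - 20 = -23)
m + D(9)*(-119) = 62 - 23*(-119) = 62 + 2737 = 2799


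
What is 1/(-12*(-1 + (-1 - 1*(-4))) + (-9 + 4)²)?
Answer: 1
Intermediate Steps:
1/(-12*(-1 + (-1 - 1*(-4))) + (-9 + 4)²) = 1/(-12*(-1 + (-1 + 4)) + (-5)²) = 1/(-12*(-1 + 3) + 25) = 1/(-12*2 + 25) = 1/(-24 + 25) = 1/1 = 1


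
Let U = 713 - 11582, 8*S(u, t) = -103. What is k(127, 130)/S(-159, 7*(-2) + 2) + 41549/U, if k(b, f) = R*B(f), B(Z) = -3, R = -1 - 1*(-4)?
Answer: -3496979/1119507 ≈ -3.1237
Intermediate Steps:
R = 3 (R = -1 + 4 = 3)
k(b, f) = -9 (k(b, f) = 3*(-3) = -9)
S(u, t) = -103/8 (S(u, t) = (1/8)*(-103) = -103/8)
U = -10869
k(127, 130)/S(-159, 7*(-2) + 2) + 41549/U = -9/(-103/8) + 41549/(-10869) = -9*(-8/103) + 41549*(-1/10869) = 72/103 - 41549/10869 = -3496979/1119507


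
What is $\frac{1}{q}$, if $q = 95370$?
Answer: $\frac{1}{95370} \approx 1.0485 \cdot 10^{-5}$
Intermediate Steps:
$\frac{1}{q} = \frac{1}{95370}$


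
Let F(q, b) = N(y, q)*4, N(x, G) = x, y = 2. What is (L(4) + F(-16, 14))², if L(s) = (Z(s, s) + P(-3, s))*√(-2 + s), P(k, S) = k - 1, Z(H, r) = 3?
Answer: (8 - √2)² ≈ 43.373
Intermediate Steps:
F(q, b) = 8 (F(q, b) = 2*4 = 8)
P(k, S) = -1 + k
L(s) = -√(-2 + s) (L(s) = (3 + (-1 - 3))*√(-2 + s) = (3 - 4)*√(-2 + s) = -√(-2 + s))
(L(4) + F(-16, 14))² = (-√(-2 + 4) + 8)² = (-√2 + 8)² = (8 - √2)²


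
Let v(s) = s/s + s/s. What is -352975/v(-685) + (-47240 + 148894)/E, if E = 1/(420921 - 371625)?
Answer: 10021918193/2 ≈ 5.0110e+9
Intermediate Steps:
E = 1/49296 ≈ 2.0286e-5
v(s) = 2 (v(s) = 1 + 1 = 2)
-352975/v(-685) + (-47240 + 148894)/E = -352975/2 + (-47240 + 148894)/(1/49296) = -352975*1/2 + 101654*49296 = -352975/2 + 5011135584 = 10021918193/2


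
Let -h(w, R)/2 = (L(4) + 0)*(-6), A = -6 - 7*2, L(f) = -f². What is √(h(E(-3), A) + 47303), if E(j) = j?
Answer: √47111 ≈ 217.05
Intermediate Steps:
A = -20 (A = -6 - 14 = -20)
h(w, R) = -192 (h(w, R) = -2*(-1*4² + 0)*(-6) = -2*(-1*16 + 0)*(-6) = -2*(-16 + 0)*(-6) = -(-32)*(-6) = -2*96 = -192)
√(h(E(-3), A) + 47303) = √(-192 + 47303) = √47111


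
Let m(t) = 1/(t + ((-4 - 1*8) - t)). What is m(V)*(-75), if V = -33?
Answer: 25/4 ≈ 6.2500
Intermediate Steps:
m(t) = -1/12 (m(t) = 1/(t + ((-4 - 8) - t)) = 1/(t + (-12 - t)) = 1/(-12) = -1/12)
m(V)*(-75) = -1/12*(-75) = 25/4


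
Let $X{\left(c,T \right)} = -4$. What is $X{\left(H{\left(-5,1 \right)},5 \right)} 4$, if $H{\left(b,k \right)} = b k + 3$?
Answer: $-16$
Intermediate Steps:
$H{\left(b,k \right)} = 3 + b k$
$X{\left(H{\left(-5,1 \right)},5 \right)} 4 = \left(-4\right) 4 = -16$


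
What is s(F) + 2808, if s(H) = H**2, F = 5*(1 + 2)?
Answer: 3033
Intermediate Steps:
F = 15 (F = 5*3 = 15)
s(F) + 2808 = 15**2 + 2808 = 225 + 2808 = 3033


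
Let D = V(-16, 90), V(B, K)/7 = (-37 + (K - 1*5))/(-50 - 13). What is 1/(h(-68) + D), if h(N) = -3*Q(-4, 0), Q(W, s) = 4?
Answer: -3/52 ≈ -0.057692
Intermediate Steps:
h(N) = -12 (h(N) = -3*4 = -12)
V(B, K) = 14/3 - K/9 (V(B, K) = 7*((-37 + (K - 1*5))/(-50 - 13)) = 7*((-37 + (K - 5))/(-63)) = 7*((-37 + (-5 + K))*(-1/63)) = 7*((-42 + K)*(-1/63)) = 7*(2/3 - K/63) = 14/3 - K/9)
D = -16/3 (D = 14/3 - 1/9*90 = 14/3 - 10 = -16/3 ≈ -5.3333)
1/(h(-68) + D) = 1/(-12 - 16/3) = 1/(-52/3) = -3/52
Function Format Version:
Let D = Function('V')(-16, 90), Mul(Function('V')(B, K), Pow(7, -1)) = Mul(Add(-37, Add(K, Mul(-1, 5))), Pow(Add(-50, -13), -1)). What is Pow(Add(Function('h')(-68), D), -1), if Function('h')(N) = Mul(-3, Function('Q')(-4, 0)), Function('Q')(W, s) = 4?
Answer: Rational(-3, 52) ≈ -0.057692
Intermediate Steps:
Function('h')(N) = -12 (Function('h')(N) = Mul(-3, 4) = -12)
Function('V')(B, K) = Add(Rational(14, 3), Mul(Rational(-1, 9), K)) (Function('V')(B, K) = Mul(7, Mul(Add(-37, Add(K, Mul(-1, 5))), Pow(Add(-50, -13), -1))) = Mul(7, Mul(Add(-37, Add(K, -5)), Pow(-63, -1))) = Mul(7, Mul(Add(-37, Add(-5, K)), Rational(-1, 63))) = Mul(7, Mul(Add(-42, K), Rational(-1, 63))) = Mul(7, Add(Rational(2, 3), Mul(Rational(-1, 63), K))) = Add(Rational(14, 3), Mul(Rational(-1, 9), K)))
D = Rational(-16, 3) (D = Add(Rational(14, 3), Mul(Rational(-1, 9), 90)) = Add(Rational(14, 3), -10) = Rational(-16, 3) ≈ -5.3333)
Pow(Add(Function('h')(-68), D), -1) = Pow(Add(-12, Rational(-16, 3)), -1) = Pow(Rational(-52, 3), -1) = Rational(-3, 52)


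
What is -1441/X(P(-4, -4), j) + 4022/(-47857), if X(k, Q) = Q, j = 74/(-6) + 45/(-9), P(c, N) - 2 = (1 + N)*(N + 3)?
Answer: 206676667/2488564 ≈ 83.051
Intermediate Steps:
P(c, N) = 2 + (1 + N)*(3 + N) (P(c, N) = 2 + (1 + N)*(N + 3) = 2 + (1 + N)*(3 + N))
j = -52/3 (j = 74*(-1/6) + 45*(-1/9) = -37/3 - 5 = -52/3 ≈ -17.333)
-1441/X(P(-4, -4), j) + 4022/(-47857) = -1441/(-52/3) + 4022/(-47857) = -1441*(-3/52) + 4022*(-1/47857) = 4323/52 - 4022/47857 = 206676667/2488564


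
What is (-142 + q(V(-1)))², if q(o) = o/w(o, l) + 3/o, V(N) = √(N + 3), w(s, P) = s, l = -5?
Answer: 39771/2 - 423*√2 ≈ 19287.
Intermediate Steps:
V(N) = √(3 + N)
q(o) = 1 + 3/o (q(o) = o/o + 3/o = 1 + 3/o)
(-142 + q(V(-1)))² = (-142 + (3 + √(3 - 1))/(√(3 - 1)))² = (-142 + (3 + √2)/(√2))² = (-142 + (√2/2)*(3 + √2))² = (-142 + √2*(3 + √2)/2)²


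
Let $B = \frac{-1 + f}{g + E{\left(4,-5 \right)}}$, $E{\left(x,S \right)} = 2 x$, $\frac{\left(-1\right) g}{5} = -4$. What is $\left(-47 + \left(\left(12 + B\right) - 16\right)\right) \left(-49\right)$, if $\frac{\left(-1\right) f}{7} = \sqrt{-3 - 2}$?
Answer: $\frac{10003}{4} + \frac{49 i \sqrt{5}}{4} \approx 2500.8 + 27.392 i$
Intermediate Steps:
$g = 20$ ($g = \left(-5\right) \left(-4\right) = 20$)
$f = - 7 i \sqrt{5}$ ($f = - 7 \sqrt{-3 - 2} = - 7 \sqrt{-5} = - 7 i \sqrt{5} \approx - 15.652 i$)
$B = - \frac{1}{28} - \frac{i \sqrt{5}}{4}$ ($B = \frac{-1 - 7 i \sqrt{5}}{20 + 2 \cdot 4} = \frac{-1 - 7 i \sqrt{5}}{20 + 8} = \frac{-1 - 7 i \sqrt{5}}{28} = \left(-1 - 7 i \sqrt{5}\right) \frac{1}{28} = - \frac{1}{28} - \frac{i \sqrt{5}}{4} \approx -0.035714 - 0.55902 i$)
$\left(-47 + \left(\left(12 + B\right) - 16\right)\right) \left(-49\right) = \left(-47 - \left(\frac{113}{28} + \frac{i \sqrt{5}}{4}\right)\right) \left(-49\right) = \left(- \frac{1429}{28} - \frac{i \sqrt{5}}{4}\right) \left(-49\right) = \frac{10003}{4} + \frac{49 i \sqrt{5}}{4}$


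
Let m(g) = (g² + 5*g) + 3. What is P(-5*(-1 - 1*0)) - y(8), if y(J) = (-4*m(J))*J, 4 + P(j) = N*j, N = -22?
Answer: 3310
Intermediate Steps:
P(j) = -4 - 22*j
m(g) = 3 + g² + 5*g
y(J) = J*(-12 - 20*J - 4*J²) (y(J) = (-4*(3 + J² + 5*J))*J = (-12 - 20*J - 4*J²)*J = J*(-12 - 20*J - 4*J²))
P(-5*(-1 - 1*0)) - y(8) = (-4 - (-110)*(-1 - 1*0)) - (-4)*8*(3 + 8² + 5*8) = (-4 - (-110)*(-1 + 0)) - (-4)*8*(3 + 64 + 40) = (-4 - (-110)*(-1)) - (-4)*8*107 = (-4 - 22*5) - 1*(-3424) = (-4 - 110) + 3424 = -114 + 3424 = 3310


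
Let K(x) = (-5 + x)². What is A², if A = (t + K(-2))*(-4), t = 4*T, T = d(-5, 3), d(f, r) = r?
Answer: 59536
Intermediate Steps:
T = 3
t = 12 (t = 4*3 = 12)
A = -244 (A = (12 + (-5 - 2)²)*(-4) = (12 + (-7)²)*(-4) = (12 + 49)*(-4) = 61*(-4) = -244)
A² = (-244)² = 59536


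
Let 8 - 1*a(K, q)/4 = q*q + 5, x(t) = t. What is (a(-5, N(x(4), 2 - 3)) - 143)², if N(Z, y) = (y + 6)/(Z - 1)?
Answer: 1635841/81 ≈ 20196.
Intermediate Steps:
N(Z, y) = (6 + y)/(-1 + Z)
a(K, q) = 12 - 4*q² (a(K, q) = 32 - 4*(q*q + 5) = 32 - 4*(q² + 5) = 32 - 4*(5 + q²) = 32 + (-20 - 4*q²) = 12 - 4*q²)
(a(-5, N(x(4), 2 - 3)) - 143)² = ((12 - 4*(6 + (2 - 3))²/(-1 + 4)²) - 143)² = ((12 - 4*(6 - 1)²/9) - 143)² = ((12 - 4*((⅓)*5)²) - 143)² = ((12 - 4*(5/3)²) - 143)² = ((12 - 4*25/9) - 143)² = ((12 - 100/9) - 143)² = (8/9 - 143)² = (-1279/9)² = 1635841/81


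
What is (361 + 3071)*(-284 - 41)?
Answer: -1115400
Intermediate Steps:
(361 + 3071)*(-284 - 41) = 3432*(-325) = -1115400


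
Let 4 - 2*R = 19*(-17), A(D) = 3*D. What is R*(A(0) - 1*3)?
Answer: -981/2 ≈ -490.50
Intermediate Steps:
R = 327/2 (R = 2 - 19*(-17)/2 = 2 - 1/2*(-323) = 2 + 323/2 = 327/2 ≈ 163.50)
R*(A(0) - 1*3) = 327*(3*0 - 1*3)/2 = 327*(0 - 3)/2 = (327/2)*(-3) = -981/2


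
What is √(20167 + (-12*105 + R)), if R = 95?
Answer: √19002 ≈ 137.85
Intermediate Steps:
√(20167 + (-12*105 + R)) = √(20167 + (-12*105 + 95)) = √(20167 + (-1260 + 95)) = √(20167 - 1165) = √19002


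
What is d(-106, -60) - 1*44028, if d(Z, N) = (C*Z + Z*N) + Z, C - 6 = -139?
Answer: -23676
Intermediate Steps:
C = -133 (C = 6 - 139 = -133)
d(Z, N) = -132*Z + N*Z (d(Z, N) = (-133*Z + Z*N) + Z = (-133*Z + N*Z) + Z = -132*Z + N*Z)
d(-106, -60) - 1*44028 = -106*(-132 - 60) - 1*44028 = -106*(-192) - 44028 = 20352 - 44028 = -23676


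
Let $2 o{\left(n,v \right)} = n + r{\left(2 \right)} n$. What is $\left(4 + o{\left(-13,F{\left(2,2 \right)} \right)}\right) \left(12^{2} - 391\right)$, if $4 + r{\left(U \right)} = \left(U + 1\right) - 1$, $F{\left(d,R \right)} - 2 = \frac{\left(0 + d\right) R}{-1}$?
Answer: $- \frac{5187}{2} \approx -2593.5$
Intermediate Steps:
$F{\left(d,R \right)} = 2 - R d$ ($F{\left(d,R \right)} = 2 + \frac{\left(0 + d\right) R}{-1} = 2 + d R \left(-1\right) = 2 + R d \left(-1\right) = 2 - R d$)
$r{\left(U \right)} = -4 + U$ ($r{\left(U \right)} = -4 + \left(\left(U + 1\right) - 1\right) = -4 + \left(\left(1 + U\right) - 1\right) = -4 + U$)
$o{\left(n,v \right)} = - \frac{n}{2}$ ($o{\left(n,v \right)} = \frac{n + \left(-4 + 2\right) n}{2} = \frac{n - 2 n}{2} = \frac{\left(-1\right) n}{2} = - \frac{n}{2}$)
$\left(4 + o{\left(-13,F{\left(2,2 \right)} \right)}\right) \left(12^{2} - 391\right) = \left(4 - - \frac{13}{2}\right) \left(12^{2} - 391\right) = \left(4 + \frac{13}{2}\right) \left(144 - 391\right) = \frac{21}{2} \left(-247\right) = - \frac{5187}{2}$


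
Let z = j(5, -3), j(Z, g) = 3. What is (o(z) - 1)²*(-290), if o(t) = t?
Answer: -1160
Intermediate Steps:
z = 3
(o(z) - 1)²*(-290) = (3 - 1)²*(-290) = 2²*(-290) = 4*(-290) = -1160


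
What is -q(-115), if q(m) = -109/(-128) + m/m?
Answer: -237/128 ≈ -1.8516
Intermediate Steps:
q(m) = 237/128 (q(m) = -109*(-1/128) + 1 = 109/128 + 1 = 237/128)
-q(-115) = -1*237/128 = -237/128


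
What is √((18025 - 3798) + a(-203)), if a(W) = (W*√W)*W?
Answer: √(14227 + 41209*I*√203) ≈ 548.42 + 535.3*I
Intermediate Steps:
a(W) = W^(5/2) (a(W) = W^(3/2)*W = W^(5/2))
√((18025 - 3798) + a(-203)) = √((18025 - 3798) + (-203)^(5/2)) = √(14227 + 41209*I*√203)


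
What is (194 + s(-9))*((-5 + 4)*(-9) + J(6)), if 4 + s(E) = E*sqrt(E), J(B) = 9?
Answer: 3420 - 486*I ≈ 3420.0 - 486.0*I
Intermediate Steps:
s(E) = -4 + E**(3/2) (s(E) = -4 + E*sqrt(E) = -4 + E**(3/2))
(194 + s(-9))*((-5 + 4)*(-9) + J(6)) = (194 + (-4 + (-9)**(3/2)))*((-5 + 4)*(-9) + 9) = (194 + (-4 - 27*I))*(-1*(-9) + 9) = (190 - 27*I)*(9 + 9) = (190 - 27*I)*18 = 3420 - 486*I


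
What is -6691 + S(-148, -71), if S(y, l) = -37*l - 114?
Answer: -4178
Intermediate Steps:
S(y, l) = -114 - 37*l
-6691 + S(-148, -71) = -6691 + (-114 - 37*(-71)) = -6691 + (-114 + 2627) = -6691 + 2513 = -4178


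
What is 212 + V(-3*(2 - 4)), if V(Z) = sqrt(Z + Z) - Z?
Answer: 206 + 2*sqrt(3) ≈ 209.46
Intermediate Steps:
V(Z) = -Z + sqrt(2)*sqrt(Z) (V(Z) = sqrt(2*Z) - Z = sqrt(2)*sqrt(Z) - Z = -Z + sqrt(2)*sqrt(Z))
212 + V(-3*(2 - 4)) = 212 + (-(-3)*(2 - 4) + sqrt(2)*sqrt(-3*(2 - 4))) = 212 + (-(-3)*(-2) + sqrt(2)*sqrt(-3*(-2))) = 212 + (-1*6 + sqrt(2)*sqrt(6)) = 212 + (-6 + 2*sqrt(3)) = 206 + 2*sqrt(3)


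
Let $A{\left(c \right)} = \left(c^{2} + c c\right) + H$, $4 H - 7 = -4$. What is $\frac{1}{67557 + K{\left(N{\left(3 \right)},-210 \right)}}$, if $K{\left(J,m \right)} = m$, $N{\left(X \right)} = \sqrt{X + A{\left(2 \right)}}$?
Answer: $\frac{1}{67347} \approx 1.4848 \cdot 10^{-5}$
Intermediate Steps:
$H = \frac{3}{4}$ ($H = \frac{7}{4} + \frac{1}{4} \left(-4\right) = \frac{7}{4} - 1 = \frac{3}{4} \approx 0.75$)
$A{\left(c \right)} = \frac{3}{4} + 2 c^{2}$ ($A{\left(c \right)} = \left(c^{2} + c c\right) + \frac{3}{4} = \left(c^{2} + c^{2}\right) + \frac{3}{4} = 2 c^{2} + \frac{3}{4} = \frac{3}{4} + 2 c^{2}$)
$N{\left(X \right)} = \sqrt{\frac{35}{4} + X}$ ($N{\left(X \right)} = \sqrt{X + \left(\frac{3}{4} + 2 \cdot 2^{2}\right)} = \sqrt{X + \left(\frac{3}{4} + 2 \cdot 4\right)} = \sqrt{X + \left(\frac{3}{4} + 8\right)} = \sqrt{X + \frac{35}{4}} = \sqrt{\frac{35}{4} + X}$)
$\frac{1}{67557 + K{\left(N{\left(3 \right)},-210 \right)}} = \frac{1}{67557 - 210} = \frac{1}{67347}$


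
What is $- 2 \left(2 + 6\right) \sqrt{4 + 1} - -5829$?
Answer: $5829 - 16 \sqrt{5} \approx 5793.2$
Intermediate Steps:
$- 2 \left(2 + 6\right) \sqrt{4 + 1} - -5829 = \left(-2\right) 8 \sqrt{5} + 5829 = - 16 \sqrt{5} + 5829 = 5829 - 16 \sqrt{5}$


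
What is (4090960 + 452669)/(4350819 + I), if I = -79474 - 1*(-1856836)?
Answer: 1514543/2042727 ≈ 0.74143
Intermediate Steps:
I = 1777362 (I = -79474 + 1856836 = 1777362)
(4090960 + 452669)/(4350819 + I) = (4090960 + 452669)/(4350819 + 1777362) = 4543629/6128181 = 4543629*(1/6128181) = 1514543/2042727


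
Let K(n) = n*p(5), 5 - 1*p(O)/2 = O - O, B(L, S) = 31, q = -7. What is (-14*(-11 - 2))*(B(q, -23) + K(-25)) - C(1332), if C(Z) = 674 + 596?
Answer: -41128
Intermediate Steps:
p(O) = 10 (p(O) = 10 - 2*(O - O) = 10 - 2*0 = 10 + 0 = 10)
C(Z) = 1270
K(n) = 10*n (K(n) = n*10 = 10*n)
(-14*(-11 - 2))*(B(q, -23) + K(-25)) - C(1332) = (-14*(-11 - 2))*(31 + 10*(-25)) - 1*1270 = (-14*(-13))*(31 - 250) - 1270 = 182*(-219) - 1270 = -39858 - 1270 = -41128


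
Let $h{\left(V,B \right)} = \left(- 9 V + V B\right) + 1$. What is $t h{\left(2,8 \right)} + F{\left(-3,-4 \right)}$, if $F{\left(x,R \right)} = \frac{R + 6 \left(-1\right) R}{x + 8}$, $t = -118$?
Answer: $122$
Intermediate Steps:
$h{\left(V,B \right)} = 1 - 9 V + B V$ ($h{\left(V,B \right)} = \left(- 9 V + B V\right) + 1 = 1 - 9 V + B V$)
$F{\left(x,R \right)} = - \frac{5 R}{8 + x}$ ($F{\left(x,R \right)} = \frac{R - 6 R}{8 + x} = \frac{\left(-5\right) R}{8 + x} = - \frac{5 R}{8 + x}$)
$t h{\left(2,8 \right)} + F{\left(-3,-4 \right)} = - 118 \left(1 - 18 + 8 \cdot 2\right) - - \frac{20}{8 - 3} = - 118 \left(1 - 18 + 16\right) - - \frac{20}{5} = \left(-118\right) \left(-1\right) - \left(-20\right) \frac{1}{5} = 118 + 4 = 122$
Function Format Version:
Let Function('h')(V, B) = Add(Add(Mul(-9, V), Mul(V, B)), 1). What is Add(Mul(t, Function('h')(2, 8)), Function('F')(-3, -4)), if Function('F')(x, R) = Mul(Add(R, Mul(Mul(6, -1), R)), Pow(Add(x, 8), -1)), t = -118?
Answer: 122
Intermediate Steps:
Function('h')(V, B) = Add(1, Mul(-9, V), Mul(B, V)) (Function('h')(V, B) = Add(Add(Mul(-9, V), Mul(B, V)), 1) = Add(1, Mul(-9, V), Mul(B, V)))
Function('F')(x, R) = Mul(-5, R, Pow(Add(8, x), -1)) (Function('F')(x, R) = Mul(Add(R, Mul(-6, R)), Pow(Add(8, x), -1)) = Mul(Mul(-5, R), Pow(Add(8, x), -1)) = Mul(-5, R, Pow(Add(8, x), -1)))
Add(Mul(t, Function('h')(2, 8)), Function('F')(-3, -4)) = Add(Mul(-118, Add(1, Mul(-9, 2), Mul(8, 2))), Mul(-5, -4, Pow(Add(8, -3), -1))) = Add(Mul(-118, Add(1, -18, 16)), Mul(-5, -4, Pow(5, -1))) = Add(Mul(-118, -1), Mul(-5, -4, Rational(1, 5))) = Add(118, 4) = 122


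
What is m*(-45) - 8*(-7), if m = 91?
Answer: -4039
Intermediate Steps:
m*(-45) - 8*(-7) = 91*(-45) - 8*(-7) = -4095 + 56 = -4039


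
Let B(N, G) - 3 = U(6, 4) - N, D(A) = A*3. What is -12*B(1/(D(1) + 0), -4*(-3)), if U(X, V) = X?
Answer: -104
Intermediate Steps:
D(A) = 3*A
B(N, G) = 9 - N (B(N, G) = 3 + (6 - N) = 9 - N)
-12*B(1/(D(1) + 0), -4*(-3)) = -12*(9 - 1/(3*1 + 0)) = -12*(9 - 1/(3 + 0)) = -12*(9 - 1/3) = -12*(9 - 1*⅓) = -12*(9 - ⅓) = -12*26/3 = -104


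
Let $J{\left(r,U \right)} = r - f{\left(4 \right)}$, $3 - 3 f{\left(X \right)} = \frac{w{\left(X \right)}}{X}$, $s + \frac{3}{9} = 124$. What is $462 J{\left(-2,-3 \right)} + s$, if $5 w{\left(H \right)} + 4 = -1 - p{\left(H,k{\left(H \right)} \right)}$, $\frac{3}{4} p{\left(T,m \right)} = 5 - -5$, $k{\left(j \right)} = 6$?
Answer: $- \frac{2807}{2} \approx -1403.5$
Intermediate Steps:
$s = \frac{371}{3}$ ($s = - \frac{1}{3} + 124 = \frac{371}{3} \approx 123.67$)
$p{\left(T,m \right)} = \frac{40}{3}$ ($p{\left(T,m \right)} = \frac{4 \left(5 - -5\right)}{3} = \frac{4 \left(5 + 5\right)}{3} = \frac{4}{3} \cdot 10 = \frac{40}{3}$)
$w{\left(H \right)} = - \frac{11}{3}$ ($w{\left(H \right)} = - \frac{4}{5} + \frac{-1 - \frac{40}{3}}{5} = - \frac{4}{5} + \frac{1}{5} \left(- \frac{43}{3}\right) = - \frac{4}{5} - \frac{43}{15} = - \frac{11}{3}$)
$f{\left(X \right)} = 1 + \frac{11}{9 X}$ ($f{\left(X \right)} = 1 - \frac{\left(- \frac{11}{3}\right) \frac{1}{X}}{3} = 1 + \frac{11}{9 X}$)
$J{\left(r,U \right)} = - \frac{47}{36} + r$ ($J{\left(r,U \right)} = r - \frac{\frac{11}{9} + 4}{4} = r - \frac{1}{4} \cdot \frac{47}{9} = r - \frac{47}{36} = - \frac{47}{36} + r$)
$462 J{\left(-2,-3 \right)} + s = 462 \left(- \frac{47}{36} - 2\right) + \frac{371}{3} = 462 \left(- \frac{119}{36}\right) + \frac{371}{3} = - \frac{9163}{6} + \frac{371}{3} = - \frac{2807}{2}$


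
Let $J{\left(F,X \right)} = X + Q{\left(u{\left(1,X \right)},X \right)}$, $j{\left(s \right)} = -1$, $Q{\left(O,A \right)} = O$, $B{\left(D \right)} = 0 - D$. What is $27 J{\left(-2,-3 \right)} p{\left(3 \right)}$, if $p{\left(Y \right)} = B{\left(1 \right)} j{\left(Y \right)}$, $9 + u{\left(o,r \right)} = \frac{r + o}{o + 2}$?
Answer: $-342$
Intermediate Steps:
$B{\left(D \right)} = - D$
$u{\left(o,r \right)} = -9 + \frac{o + r}{2 + o}$ ($u{\left(o,r \right)} = -9 + \frac{r + o}{o + 2} = -9 + \frac{o + r}{2 + o}$)
$J{\left(F,X \right)} = - \frac{26}{3} + \frac{4 X}{3}$ ($J{\left(F,X \right)} = X + \frac{-18 + X - 8}{2 + 1} = X + \frac{-18 + X - 8}{3} = X + \frac{-26 + X}{3} = X + \left(- \frac{26}{3} + \frac{X}{3}\right) = - \frac{26}{3} + \frac{4 X}{3}$)
$p{\left(Y \right)} = 1$ ($p{\left(Y \right)} = \left(-1\right) 1 \left(-1\right) = \left(-1\right) \left(-1\right) = 1$)
$27 J{\left(-2,-3 \right)} p{\left(3 \right)} = 27 \left(- \frac{26}{3} + \frac{4}{3} \left(-3\right)\right) 1 = 27 \left(- \frac{26}{3} - 4\right) 1 = 27 \left(- \frac{38}{3}\right) 1 = \left(-342\right) 1 = -342$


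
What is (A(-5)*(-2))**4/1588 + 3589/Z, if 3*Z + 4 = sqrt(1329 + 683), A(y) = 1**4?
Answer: 4276495/198103 + 10767*sqrt(503)/998 ≈ 263.55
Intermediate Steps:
A(y) = 1
Z = -4/3 + 2*sqrt(503)/3 (Z = -4/3 + sqrt(1329 + 683)/3 = -4/3 + sqrt(2012)/3 = -4/3 + (2*sqrt(503))/3 = -4/3 + 2*sqrt(503)/3 ≈ 13.618)
(A(-5)*(-2))**4/1588 + 3589/Z = (1*(-2))**4/1588 + 3589/(-4/3 + 2*sqrt(503)/3) = (-2)**4*(1/1588) + 3589/(-4/3 + 2*sqrt(503)/3) = 16*(1/1588) + 3589/(-4/3 + 2*sqrt(503)/3) = 4/397 + 3589/(-4/3 + 2*sqrt(503)/3)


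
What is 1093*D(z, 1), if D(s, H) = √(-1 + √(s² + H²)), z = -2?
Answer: 1093*√(-1 + √5) ≈ 1215.2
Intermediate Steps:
D(s, H) = √(-1 + √(H² + s²))
1093*D(z, 1) = 1093*√(-1 + √(1² + (-2)²)) = 1093*√(-1 + √(1 + 4)) = 1093*√(-1 + √5)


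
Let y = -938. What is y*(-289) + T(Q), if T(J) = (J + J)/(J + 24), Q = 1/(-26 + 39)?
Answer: 84848668/313 ≈ 2.7108e+5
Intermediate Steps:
Q = 1/13 ≈ 0.076923
T(J) = 2*J/(24 + J) (T(J) = (2*J)/(24 + J) = 2*J/(24 + J))
y*(-289) + T(Q) = -938*(-289) + 2*(1/13)/(24 + 1/13) = 271082 + 2*(1/13)/(313/13) = 271082 + 2*(1/13)*(13/313) = 271082 + 2/313 = 84848668/313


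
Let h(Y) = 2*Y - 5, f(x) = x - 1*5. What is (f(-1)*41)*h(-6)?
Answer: 4182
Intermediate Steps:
f(x) = -5 + x (f(x) = x - 5 = -5 + x)
h(Y) = -5 + 2*Y
(f(-1)*41)*h(-6) = ((-5 - 1)*41)*(-5 + 2*(-6)) = (-6*41)*(-5 - 12) = -246*(-17) = 4182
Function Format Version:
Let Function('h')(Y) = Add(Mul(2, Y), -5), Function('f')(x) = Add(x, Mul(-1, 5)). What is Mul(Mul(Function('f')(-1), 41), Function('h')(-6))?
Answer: 4182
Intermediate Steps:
Function('f')(x) = Add(-5, x) (Function('f')(x) = Add(x, -5) = Add(-5, x))
Function('h')(Y) = Add(-5, Mul(2, Y))
Mul(Mul(Function('f')(-1), 41), Function('h')(-6)) = Mul(Mul(Add(-5, -1), 41), Add(-5, Mul(2, -6))) = Mul(Mul(-6, 41), Add(-5, -12)) = Mul(-246, -17) = 4182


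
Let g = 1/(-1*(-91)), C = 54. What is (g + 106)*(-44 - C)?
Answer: -135058/13 ≈ -10389.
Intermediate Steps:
g = 1/91 ≈ 0.010989
(g + 106)*(-44 - C) = (1/91 + 106)*(-44 - 1*54) = 9647*(-44 - 54)/91 = (9647/91)*(-98) = -135058/13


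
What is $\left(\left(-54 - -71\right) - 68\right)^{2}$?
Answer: $2601$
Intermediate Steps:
$\left(\left(-54 - -71\right) - 68\right)^{2} = \left(\left(-54 + 71\right) - 68\right)^{2} = \left(17 - 68\right)^{2} = \left(-51\right)^{2} = 2601$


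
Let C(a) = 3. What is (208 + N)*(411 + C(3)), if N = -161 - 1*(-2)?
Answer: 20286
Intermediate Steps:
N = -159 (N = -161 + 2 = -159)
(208 + N)*(411 + C(3)) = (208 - 159)*(411 + 3) = 49*414 = 20286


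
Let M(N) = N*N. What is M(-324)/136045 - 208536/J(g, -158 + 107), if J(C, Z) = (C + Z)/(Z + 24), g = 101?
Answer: 76600281204/680225 ≈ 1.1261e+5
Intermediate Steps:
M(N) = N**2
J(C, Z) = (C + Z)/(24 + Z)
M(-324)/136045 - 208536/J(g, -158 + 107) = (-324)**2/136045 - 208536*(24 + (-158 + 107))/(101 + (-158 + 107)) = 104976*(1/136045) - 208536*(24 - 51)/(101 - 51) = 104976/136045 - 208536/(50/(-27)) = 104976/136045 - 208536/((-1/27*50)) = 104976/136045 - 208536/(-50/27) = 104976/136045 - 208536*(-27/50) = 104976/136045 + 2815236/25 = 76600281204/680225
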